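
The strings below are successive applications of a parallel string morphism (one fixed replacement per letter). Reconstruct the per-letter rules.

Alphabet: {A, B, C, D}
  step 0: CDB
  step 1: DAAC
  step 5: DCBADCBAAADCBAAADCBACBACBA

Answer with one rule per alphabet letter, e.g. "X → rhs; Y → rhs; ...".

  step 0 ⇒ step 1: CDB ⇒ D·AA·C
    B ↦ C
    C ↦ D
    D ↦ AA
    A ↦ BA  (constrained at step 1)

A->BA, B->C, C->D, D->AA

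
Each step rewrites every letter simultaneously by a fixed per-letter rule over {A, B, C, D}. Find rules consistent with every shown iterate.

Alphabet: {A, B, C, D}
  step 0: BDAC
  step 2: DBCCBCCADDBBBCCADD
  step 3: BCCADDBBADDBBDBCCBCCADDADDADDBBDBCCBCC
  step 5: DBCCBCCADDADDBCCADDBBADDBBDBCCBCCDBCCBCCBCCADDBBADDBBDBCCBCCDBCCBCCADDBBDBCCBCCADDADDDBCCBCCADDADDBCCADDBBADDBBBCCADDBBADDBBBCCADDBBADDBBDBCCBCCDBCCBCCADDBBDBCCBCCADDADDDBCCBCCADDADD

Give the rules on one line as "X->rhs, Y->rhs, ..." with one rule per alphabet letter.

A->D, B->ADD, C->B, D->BCC

  step 2 ⇒ step 3: DBCCBCCADDBBBCCADD ⇒ BCC·ADD·B·B·ADD·B·B·D·BCC·BCC·ADD·ADD·ADD·B·B·D·BCC·BCC
    A ↦ D
    B ↦ ADD
    C ↦ B
    D ↦ BCC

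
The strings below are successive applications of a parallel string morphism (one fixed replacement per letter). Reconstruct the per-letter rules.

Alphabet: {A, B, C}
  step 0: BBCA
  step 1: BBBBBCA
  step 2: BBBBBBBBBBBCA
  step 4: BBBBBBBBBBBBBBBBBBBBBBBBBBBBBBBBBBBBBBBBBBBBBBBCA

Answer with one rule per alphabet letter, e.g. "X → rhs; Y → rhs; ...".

A->CA, B->BB, C->B

  step 1 ⇒ step 2: BBBBBCA ⇒ BB·BB·BB·BB·BB·B·CA
    A ↦ CA
    B ↦ BB
    C ↦ B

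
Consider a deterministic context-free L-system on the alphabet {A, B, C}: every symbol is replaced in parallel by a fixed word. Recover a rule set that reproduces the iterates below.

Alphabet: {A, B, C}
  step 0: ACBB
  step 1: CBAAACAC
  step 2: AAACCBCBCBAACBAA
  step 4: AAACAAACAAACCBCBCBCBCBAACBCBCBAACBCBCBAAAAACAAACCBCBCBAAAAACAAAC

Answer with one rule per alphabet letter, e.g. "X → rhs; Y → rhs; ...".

A->CB, B->AC, C->AA

  step 1 ⇒ step 2: CBAAACAC ⇒ AA·AC·CB·CB·CB·AA·CB·AA
    A ↦ CB
    B ↦ AC
    C ↦ AA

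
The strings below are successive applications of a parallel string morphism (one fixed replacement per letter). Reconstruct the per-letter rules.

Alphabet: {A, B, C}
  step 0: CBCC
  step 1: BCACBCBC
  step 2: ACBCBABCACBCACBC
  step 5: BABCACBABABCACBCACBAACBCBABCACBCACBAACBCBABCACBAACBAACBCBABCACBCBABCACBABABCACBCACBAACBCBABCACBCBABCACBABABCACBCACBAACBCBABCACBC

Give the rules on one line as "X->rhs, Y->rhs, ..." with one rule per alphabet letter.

A->BA, B->AC, C->BC

  step 1 ⇒ step 2: BCACBCBC ⇒ AC·BC·BA·BC·AC·BC·AC·BC
    A ↦ BA
    B ↦ AC
    C ↦ BC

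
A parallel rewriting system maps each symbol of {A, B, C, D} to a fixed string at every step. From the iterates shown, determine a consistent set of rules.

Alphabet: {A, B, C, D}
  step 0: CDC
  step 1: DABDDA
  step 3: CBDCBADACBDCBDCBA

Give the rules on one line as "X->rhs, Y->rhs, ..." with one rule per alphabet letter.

  step 0 ⇒ step 1: CDC ⇒ DA·BD·DA
    C ↦ DA
    D ↦ BD
    A ↦ BA  (constrained at step 1)
    B ↦ C  (constrained at step 1)

A->BA, B->C, C->DA, D->BD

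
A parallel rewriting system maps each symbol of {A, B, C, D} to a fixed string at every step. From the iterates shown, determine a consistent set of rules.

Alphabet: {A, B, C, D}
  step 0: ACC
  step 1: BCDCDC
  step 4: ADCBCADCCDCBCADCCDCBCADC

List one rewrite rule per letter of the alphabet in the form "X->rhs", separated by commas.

  step 0 ⇒ step 1: ACC ⇒ BC·DC·DC
    A ↦ BC
    C ↦ DC
    B ↦ C  (constrained at step 1)
    D ↦ A  (constrained at step 1)

A->BC, B->C, C->DC, D->A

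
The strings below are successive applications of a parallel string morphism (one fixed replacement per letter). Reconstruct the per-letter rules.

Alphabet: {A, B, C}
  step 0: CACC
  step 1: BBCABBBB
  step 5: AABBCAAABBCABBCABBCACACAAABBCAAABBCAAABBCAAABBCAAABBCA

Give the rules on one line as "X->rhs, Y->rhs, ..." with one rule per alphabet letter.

A->CA, B->A, C->BB

  step 0 ⇒ step 1: CACC ⇒ BB·CA·BB·BB
    A ↦ CA
    C ↦ BB
    B ↦ A  (constrained at step 1)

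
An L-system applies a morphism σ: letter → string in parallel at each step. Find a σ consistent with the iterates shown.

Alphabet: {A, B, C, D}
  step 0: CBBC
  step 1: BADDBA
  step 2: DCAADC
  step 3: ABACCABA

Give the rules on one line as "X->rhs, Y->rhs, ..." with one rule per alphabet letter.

  step 2 ⇒ step 3: DCAADC ⇒ A·BA·C·C·A·BA
    A ↦ C
    C ↦ BA
    D ↦ A
  step 0 ⇒ step 1: CBBC ⇒ BA·D·D·BA
    B ↦ D

A->C, B->D, C->BA, D->A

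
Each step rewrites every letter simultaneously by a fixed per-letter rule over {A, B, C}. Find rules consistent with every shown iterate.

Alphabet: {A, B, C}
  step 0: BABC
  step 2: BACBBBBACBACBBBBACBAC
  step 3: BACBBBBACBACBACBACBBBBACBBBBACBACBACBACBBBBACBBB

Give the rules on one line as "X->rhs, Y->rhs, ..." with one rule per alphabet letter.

A->B, B->BAC, C->BB

  step 2 ⇒ step 3: BACBBBBACBACBBBBACBAC ⇒ BAC·B·BB·BAC·BAC·BAC·BAC·B·BB·BAC·B·BB·BAC·BAC·BAC·BAC·B·BB·BAC·B·BB
    A ↦ B
    B ↦ BAC
    C ↦ BB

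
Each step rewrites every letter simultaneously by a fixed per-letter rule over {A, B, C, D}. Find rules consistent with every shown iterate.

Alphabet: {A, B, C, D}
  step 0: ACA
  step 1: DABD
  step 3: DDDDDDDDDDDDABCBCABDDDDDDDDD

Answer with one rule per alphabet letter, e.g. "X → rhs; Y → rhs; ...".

  step 0 ⇒ step 1: ACA ⇒ D·AB·D
    A ↦ D
    C ↦ AB
    B ↦ CBC  (constrained at step 1)
    D ↦ DDD  (constrained at step 1)

A->D, B->CBC, C->AB, D->DDD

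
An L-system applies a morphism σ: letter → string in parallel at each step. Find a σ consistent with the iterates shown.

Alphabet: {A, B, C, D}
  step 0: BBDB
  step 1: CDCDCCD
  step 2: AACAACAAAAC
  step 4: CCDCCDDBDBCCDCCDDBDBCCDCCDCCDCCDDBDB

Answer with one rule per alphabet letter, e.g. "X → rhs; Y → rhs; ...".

  step 1 ⇒ step 2: CDCDCCD ⇒ AA·C·AA·C·AA·AA·C
    C ↦ AA
    D ↦ C
    A ↦ DB  (constrained at step 2)
  step 0 ⇒ step 1: BBDB ⇒ CD·CD·C·CD
    B ↦ CD

A->DB, B->CD, C->AA, D->C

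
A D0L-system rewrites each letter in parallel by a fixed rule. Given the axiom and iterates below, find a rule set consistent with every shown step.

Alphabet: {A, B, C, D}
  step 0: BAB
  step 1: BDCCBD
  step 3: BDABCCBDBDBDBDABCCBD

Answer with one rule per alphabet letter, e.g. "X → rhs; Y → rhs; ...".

A->CC, B->BD, C->B, D->AB

  step 0 ⇒ step 1: BAB ⇒ BD·CC·BD
    A ↦ CC
    B ↦ BD
    C ↦ B  (constrained at step 1)
    D ↦ AB  (constrained at step 1)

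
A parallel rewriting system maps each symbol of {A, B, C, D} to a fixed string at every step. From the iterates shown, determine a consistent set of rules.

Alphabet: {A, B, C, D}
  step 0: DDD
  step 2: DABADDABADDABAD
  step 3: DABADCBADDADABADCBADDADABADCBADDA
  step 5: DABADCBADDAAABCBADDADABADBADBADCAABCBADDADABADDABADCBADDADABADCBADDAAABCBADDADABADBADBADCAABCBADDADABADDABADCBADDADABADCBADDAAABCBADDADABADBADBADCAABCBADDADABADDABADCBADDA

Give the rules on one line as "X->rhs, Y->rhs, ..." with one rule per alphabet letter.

A->BAD, B->C, C->AAB, D->DA

  step 2 ⇒ step 3: DABADDABADDABAD ⇒ DA·BAD·C·BAD·DA·DA·BAD·C·BAD·DA·DA·BAD·C·BAD·DA
    A ↦ BAD
    B ↦ C
    D ↦ DA
    C ↦ AAB  (constrained at step 3)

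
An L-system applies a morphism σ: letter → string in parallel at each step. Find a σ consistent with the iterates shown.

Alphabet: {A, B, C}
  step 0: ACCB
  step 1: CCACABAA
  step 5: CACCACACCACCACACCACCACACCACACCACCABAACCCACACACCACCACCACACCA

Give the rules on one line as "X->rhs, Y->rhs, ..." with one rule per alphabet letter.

  step 0 ⇒ step 1: ACCB ⇒ C·CA·CA·BAA
    A ↦ C
    B ↦ BAA
    C ↦ CA

A->C, B->BAA, C->CA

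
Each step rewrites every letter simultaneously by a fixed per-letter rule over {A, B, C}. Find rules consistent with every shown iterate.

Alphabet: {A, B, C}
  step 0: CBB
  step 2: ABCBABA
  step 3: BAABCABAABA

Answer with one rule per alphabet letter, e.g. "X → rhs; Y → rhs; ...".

  step 2 ⇒ step 3: ABCBABA ⇒ BA·A·BC·A·BA·A·BA
    A ↦ BA
    B ↦ A
    C ↦ BC

A->BA, B->A, C->BC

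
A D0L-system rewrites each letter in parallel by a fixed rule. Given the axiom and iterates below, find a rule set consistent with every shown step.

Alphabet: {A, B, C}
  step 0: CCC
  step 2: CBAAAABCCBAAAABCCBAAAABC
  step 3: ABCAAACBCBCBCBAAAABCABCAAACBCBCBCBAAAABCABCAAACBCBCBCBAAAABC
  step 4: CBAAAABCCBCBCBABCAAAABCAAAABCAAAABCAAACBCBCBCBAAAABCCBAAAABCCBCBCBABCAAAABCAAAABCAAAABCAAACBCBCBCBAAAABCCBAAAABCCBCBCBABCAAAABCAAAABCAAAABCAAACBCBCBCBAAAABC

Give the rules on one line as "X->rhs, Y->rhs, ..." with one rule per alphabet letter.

A->CB, B->AAA, C->ABC

  step 3 ⇒ step 4: ABCAAACBCBCBCBAAAABCABCAAACBCBCBCBAAAABCABCAAACBCBCBCBAAAABC ⇒ CB·AAA·ABC·CB·CB·CB·ABC·AAA·ABC·AAA·ABC·AAA·ABC·AAA·CB·CB·CB·CB·AAA·ABC·CB·AAA·ABC·CB·CB·CB·ABC·AAA·ABC·AAA·ABC·AAA·ABC·AAA·CB·CB·CB·CB·AAA·ABC·CB·AAA·ABC·CB·CB·CB·ABC·AAA·ABC·AAA·ABC·AAA·ABC·AAA·CB·CB·CB·CB·AAA·ABC
    A ↦ CB
    B ↦ AAA
    C ↦ ABC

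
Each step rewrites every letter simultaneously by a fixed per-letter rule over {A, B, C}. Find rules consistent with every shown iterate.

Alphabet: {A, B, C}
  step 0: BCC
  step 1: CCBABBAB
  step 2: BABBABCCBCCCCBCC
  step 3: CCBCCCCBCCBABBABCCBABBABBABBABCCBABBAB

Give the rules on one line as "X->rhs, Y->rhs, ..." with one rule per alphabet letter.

A->B, B->CC, C->BAB

  step 2 ⇒ step 3: BABBABCCBCCCCBCC ⇒ CC·B·CC·CC·B·CC·BAB·BAB·CC·BAB·BAB·BAB·BAB·CC·BAB·BAB
    A ↦ B
    B ↦ CC
    C ↦ BAB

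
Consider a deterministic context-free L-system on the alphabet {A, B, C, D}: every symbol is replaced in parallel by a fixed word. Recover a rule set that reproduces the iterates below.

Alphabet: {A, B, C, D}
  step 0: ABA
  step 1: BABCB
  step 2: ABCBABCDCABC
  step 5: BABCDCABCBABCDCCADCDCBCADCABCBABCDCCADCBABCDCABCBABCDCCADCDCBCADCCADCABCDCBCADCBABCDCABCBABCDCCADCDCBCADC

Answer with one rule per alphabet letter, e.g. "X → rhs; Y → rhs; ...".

A->B, B->ABC, C->DC, D->CA

  step 1 ⇒ step 2: BABCB ⇒ ABC·B·ABC·DC·ABC
    A ↦ B
    B ↦ ABC
    C ↦ DC
    D ↦ CA  (constrained at step 2)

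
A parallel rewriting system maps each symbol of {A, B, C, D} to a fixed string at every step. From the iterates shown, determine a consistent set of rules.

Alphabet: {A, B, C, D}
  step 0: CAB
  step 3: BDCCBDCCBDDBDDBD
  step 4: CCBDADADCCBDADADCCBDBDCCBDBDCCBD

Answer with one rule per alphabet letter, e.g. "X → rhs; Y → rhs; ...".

  step 3 ⇒ step 4: BDCCBDCCBDDBDDBD ⇒ CC·BD·AD·AD·CC·BD·AD·AD·CC·BD·BD·CC·BD·BD·CC·BD
    B ↦ CC
    C ↦ AD
    D ↦ BD
    A ↦ D  (constrained at step 0)

A->D, B->CC, C->AD, D->BD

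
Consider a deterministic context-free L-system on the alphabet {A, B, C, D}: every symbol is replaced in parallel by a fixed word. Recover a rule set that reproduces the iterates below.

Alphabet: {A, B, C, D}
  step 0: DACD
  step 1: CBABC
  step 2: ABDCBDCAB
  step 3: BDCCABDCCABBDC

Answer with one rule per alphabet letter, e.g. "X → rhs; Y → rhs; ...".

A->B, B->DC, C->AB, D->C

  step 2 ⇒ step 3: ABDCBDCAB ⇒ B·DC·C·AB·DC·C·AB·B·DC
    A ↦ B
    B ↦ DC
    C ↦ AB
    D ↦ C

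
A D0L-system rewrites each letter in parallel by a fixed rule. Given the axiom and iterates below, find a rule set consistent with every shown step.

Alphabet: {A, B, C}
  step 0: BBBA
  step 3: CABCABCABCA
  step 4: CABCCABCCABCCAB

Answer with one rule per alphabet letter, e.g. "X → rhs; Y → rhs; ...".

  step 3 ⇒ step 4: CABCABCABCA ⇒ CA·B·C·CA·B·C·CA·B·C·CA·B
    A ↦ B
    B ↦ C
    C ↦ CA

A->B, B->C, C->CA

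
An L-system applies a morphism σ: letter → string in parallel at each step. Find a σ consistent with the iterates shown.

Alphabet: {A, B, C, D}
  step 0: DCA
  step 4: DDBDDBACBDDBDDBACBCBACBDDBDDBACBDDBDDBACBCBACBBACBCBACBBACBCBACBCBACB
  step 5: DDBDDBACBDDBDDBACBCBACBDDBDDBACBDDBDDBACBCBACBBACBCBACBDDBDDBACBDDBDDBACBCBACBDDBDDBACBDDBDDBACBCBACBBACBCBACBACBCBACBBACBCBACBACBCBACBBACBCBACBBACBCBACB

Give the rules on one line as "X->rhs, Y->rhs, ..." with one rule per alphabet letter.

A->C, B->ACB, C->B, D->DDB

  step 4 ⇒ step 5: DDBDDBACBDDBDDBACBCBACBDDBDDBACBDDBDDBACBCBACBBACBCBACBBACBCBACBCBACB ⇒ DDB·DDB·ACB·DDB·DDB·ACB·C·B·ACB·DDB·DDB·ACB·DDB·DDB·ACB·C·B·ACB·B·ACB·C·B·ACB·DDB·DDB·ACB·DDB·DDB·ACB·C·B·ACB·DDB·DDB·ACB·DDB·DDB·ACB·C·B·ACB·B·ACB·C·B·ACB·ACB·C·B·ACB·B·ACB·C·B·ACB·ACB·C·B·ACB·B·ACB·C·B·ACB·B·ACB·C·B·ACB
    A ↦ C
    B ↦ ACB
    C ↦ B
    D ↦ DDB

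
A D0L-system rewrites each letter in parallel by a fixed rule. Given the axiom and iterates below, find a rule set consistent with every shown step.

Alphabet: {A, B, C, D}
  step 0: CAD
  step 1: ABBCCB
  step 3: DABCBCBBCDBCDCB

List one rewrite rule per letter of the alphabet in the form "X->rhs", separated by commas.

  step 0 ⇒ step 1: CAD ⇒ AB·BC·CB
    A ↦ BC
    C ↦ AB
    D ↦ CB
    B ↦ D  (constrained at step 1)

A->BC, B->D, C->AB, D->CB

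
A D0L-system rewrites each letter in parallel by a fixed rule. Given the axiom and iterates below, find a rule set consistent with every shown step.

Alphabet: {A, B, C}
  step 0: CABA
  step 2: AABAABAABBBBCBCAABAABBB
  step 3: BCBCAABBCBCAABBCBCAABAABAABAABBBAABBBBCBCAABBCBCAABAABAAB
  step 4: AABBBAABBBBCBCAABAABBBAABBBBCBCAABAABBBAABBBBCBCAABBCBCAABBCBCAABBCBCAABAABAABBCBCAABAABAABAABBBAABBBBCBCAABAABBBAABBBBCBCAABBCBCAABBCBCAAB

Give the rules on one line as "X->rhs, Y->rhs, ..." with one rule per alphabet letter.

A->BC, B->AAB, C->BB

  step 3 ⇒ step 4: BCBCAABBCBCAABBCBCAABAABAABAABBBAABBBBCBCAABBCBCAABAABAAB ⇒ AAB·BB·AAB·BB·BC·BC·AAB·AAB·BB·AAB·BB·BC·BC·AAB·AAB·BB·AAB·BB·BC·BC·AAB·BC·BC·AAB·BC·BC·AAB·BC·BC·AAB·AAB·AAB·BC·BC·AAB·AAB·AAB·AAB·BB·AAB·BB·BC·BC·AAB·AAB·BB·AAB·BB·BC·BC·AAB·BC·BC·AAB·BC·BC·AAB
    A ↦ BC
    B ↦ AAB
    C ↦ BB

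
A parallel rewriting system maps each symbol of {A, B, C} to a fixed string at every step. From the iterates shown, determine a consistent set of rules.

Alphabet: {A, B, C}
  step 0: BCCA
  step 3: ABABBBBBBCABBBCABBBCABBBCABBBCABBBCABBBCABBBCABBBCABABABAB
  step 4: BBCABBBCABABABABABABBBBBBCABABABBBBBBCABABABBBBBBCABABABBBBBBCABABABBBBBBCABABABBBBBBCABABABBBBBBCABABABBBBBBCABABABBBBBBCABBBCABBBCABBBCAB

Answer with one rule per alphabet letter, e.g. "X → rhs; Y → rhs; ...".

A->BBC, B->AB, C->BBB

  step 3 ⇒ step 4: ABABBBBBBCABBBCABBBCABBBCABBBCABBBCABBBCABBBCABBBCABABABAB ⇒ BBC·AB·BBC·AB·AB·AB·AB·AB·AB·BBB·BBC·AB·AB·AB·BBB·BBC·AB·AB·AB·BBB·BBC·AB·AB·AB·BBB·BBC·AB·AB·AB·BBB·BBC·AB·AB·AB·BBB·BBC·AB·AB·AB·BBB·BBC·AB·AB·AB·BBB·BBC·AB·AB·AB·BBB·BBC·AB·BBC·AB·BBC·AB·BBC·AB
    A ↦ BBC
    B ↦ AB
    C ↦ BBB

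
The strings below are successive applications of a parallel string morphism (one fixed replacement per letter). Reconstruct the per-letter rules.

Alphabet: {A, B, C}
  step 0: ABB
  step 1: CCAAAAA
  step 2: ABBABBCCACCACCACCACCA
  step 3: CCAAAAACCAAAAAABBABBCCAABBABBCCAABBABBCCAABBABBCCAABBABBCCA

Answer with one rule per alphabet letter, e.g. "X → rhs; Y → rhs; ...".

  step 2 ⇒ step 3: ABBABBCCACCACCACCACCA ⇒ CCA·AA·AA·CCA·AA·AA·ABB·ABB·CCA·ABB·ABB·CCA·ABB·ABB·CCA·ABB·ABB·CCA·ABB·ABB·CCA
    A ↦ CCA
    B ↦ AA
    C ↦ ABB

A->CCA, B->AA, C->ABB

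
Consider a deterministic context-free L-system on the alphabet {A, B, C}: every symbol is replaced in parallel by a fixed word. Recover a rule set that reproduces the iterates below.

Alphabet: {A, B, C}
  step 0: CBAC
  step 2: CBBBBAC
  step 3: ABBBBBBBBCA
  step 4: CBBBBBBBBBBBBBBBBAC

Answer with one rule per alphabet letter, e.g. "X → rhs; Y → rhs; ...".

  step 3 ⇒ step 4: ABBBBBBBBCA ⇒ C·BB·BB·BB·BB·BB·BB·BB·BB·A·C
    A ↦ C
    B ↦ BB
    C ↦ A

A->C, B->BB, C->A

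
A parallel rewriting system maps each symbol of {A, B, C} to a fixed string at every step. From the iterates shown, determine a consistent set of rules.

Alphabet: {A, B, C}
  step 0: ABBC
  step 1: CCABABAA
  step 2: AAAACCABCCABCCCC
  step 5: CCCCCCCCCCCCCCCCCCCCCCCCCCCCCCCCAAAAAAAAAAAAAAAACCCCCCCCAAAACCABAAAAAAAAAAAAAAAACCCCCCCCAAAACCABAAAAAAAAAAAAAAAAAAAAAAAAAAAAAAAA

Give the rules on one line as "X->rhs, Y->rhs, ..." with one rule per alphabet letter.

A->CC, B->AB, C->AA

  step 1 ⇒ step 2: CCABABAA ⇒ AA·AA·CC·AB·CC·AB·CC·CC
    A ↦ CC
    B ↦ AB
    C ↦ AA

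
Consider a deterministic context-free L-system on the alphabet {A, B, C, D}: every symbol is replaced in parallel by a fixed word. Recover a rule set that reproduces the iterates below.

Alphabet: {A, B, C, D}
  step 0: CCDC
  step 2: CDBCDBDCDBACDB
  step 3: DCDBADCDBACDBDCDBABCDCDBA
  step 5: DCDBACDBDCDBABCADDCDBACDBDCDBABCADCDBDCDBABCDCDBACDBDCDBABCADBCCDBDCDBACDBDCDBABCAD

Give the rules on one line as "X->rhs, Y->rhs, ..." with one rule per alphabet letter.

  step 2 ⇒ step 3: CDBCDBDCDBACDB ⇒ D·CDB·A·D·CDB·A·CDB·D·CDB·A·BC·D·CDB·A
    A ↦ BC
    B ↦ A
    C ↦ D
    D ↦ CDB

A->BC, B->A, C->D, D->CDB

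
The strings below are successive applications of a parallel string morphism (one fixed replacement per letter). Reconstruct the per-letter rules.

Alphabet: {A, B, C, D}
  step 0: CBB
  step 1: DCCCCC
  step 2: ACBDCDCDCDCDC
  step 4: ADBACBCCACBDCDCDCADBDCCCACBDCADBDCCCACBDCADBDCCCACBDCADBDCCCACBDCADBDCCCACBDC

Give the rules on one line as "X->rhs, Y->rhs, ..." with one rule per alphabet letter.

  step 1 ⇒ step 2: DCCCCC ⇒ ACB·DC·DC·DC·DC·DC
    C ↦ DC
    D ↦ ACB
    A ↦ ADB  (constrained at step 2)
  step 0 ⇒ step 1: CBB ⇒ DC·CC·CC
    B ↦ CC

A->ADB, B->CC, C->DC, D->ACB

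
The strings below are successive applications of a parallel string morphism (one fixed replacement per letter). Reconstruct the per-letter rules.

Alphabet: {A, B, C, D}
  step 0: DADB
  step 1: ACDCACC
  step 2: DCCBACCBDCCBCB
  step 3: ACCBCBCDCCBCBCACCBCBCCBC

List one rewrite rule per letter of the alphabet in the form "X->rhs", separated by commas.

  step 2 ⇒ step 3: DCCBACCBDCCBCB ⇒ AC·CB·CB·C·DC·CB·CB·C·AC·CB·CB·C·CB·C
    A ↦ DC
    B ↦ C
    C ↦ CB
    D ↦ AC

A->DC, B->C, C->CB, D->AC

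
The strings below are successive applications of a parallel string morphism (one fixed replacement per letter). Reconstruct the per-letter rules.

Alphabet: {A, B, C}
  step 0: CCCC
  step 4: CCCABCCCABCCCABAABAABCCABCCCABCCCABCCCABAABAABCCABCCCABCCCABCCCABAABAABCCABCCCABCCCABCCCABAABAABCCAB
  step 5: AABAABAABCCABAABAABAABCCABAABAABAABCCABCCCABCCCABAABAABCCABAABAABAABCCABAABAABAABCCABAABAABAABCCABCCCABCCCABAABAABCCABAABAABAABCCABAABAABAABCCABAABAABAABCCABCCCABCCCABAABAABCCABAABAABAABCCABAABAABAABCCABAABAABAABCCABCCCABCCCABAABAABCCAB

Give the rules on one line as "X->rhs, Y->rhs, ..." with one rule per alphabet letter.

  step 4 ⇒ step 5: CCCABCCCABCCCABAABAABCCABCCCABCCCABCCCABAABAABCCABCCCABCCCABCCCABAABAABCCABCCCABCCCABCCCABAABAABCCAB ⇒ AAB·AAB·AAB·C·CAB·AAB·AAB·AAB·C·CAB·AAB·AAB·AAB·C·CAB·C·C·CAB·C·C·CAB·AAB·AAB·C·CAB·AAB·AAB·AAB·C·CAB·AAB·AAB·AAB·C·CAB·AAB·AAB·AAB·C·CAB·C·C·CAB·C·C·CAB·AAB·AAB·C·CAB·AAB·AAB·AAB·C·CAB·AAB·AAB·AAB·C·CAB·AAB·AAB·AAB·C·CAB·C·C·CAB·C·C·CAB·AAB·AAB·C·CAB·AAB·AAB·AAB·C·CAB·AAB·AAB·AAB·C·CAB·AAB·AAB·AAB·C·CAB·C·C·CAB·C·C·CAB·AAB·AAB·C·CAB
    A ↦ C
    B ↦ CAB
    C ↦ AAB

A->C, B->CAB, C->AAB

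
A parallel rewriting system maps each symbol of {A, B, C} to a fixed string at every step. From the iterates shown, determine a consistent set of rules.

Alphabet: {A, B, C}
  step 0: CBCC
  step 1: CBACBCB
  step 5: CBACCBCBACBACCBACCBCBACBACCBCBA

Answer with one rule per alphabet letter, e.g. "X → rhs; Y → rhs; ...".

  step 0 ⇒ step 1: CBCC ⇒ CB·A·CB·CB
    B ↦ A
    C ↦ CB
    A ↦ C  (constrained at step 1)

A->C, B->A, C->CB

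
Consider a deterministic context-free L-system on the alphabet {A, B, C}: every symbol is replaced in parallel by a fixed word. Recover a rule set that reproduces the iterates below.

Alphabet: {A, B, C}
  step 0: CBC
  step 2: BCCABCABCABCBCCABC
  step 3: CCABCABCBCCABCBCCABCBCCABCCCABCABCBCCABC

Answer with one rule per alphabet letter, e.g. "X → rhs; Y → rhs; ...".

A->B, B->CC, C->ABC

  step 2 ⇒ step 3: BCCABCABCABCBCCABC ⇒ CC·ABC·ABC·B·CC·ABC·B·CC·ABC·B·CC·ABC·CC·ABC·ABC·B·CC·ABC
    A ↦ B
    B ↦ CC
    C ↦ ABC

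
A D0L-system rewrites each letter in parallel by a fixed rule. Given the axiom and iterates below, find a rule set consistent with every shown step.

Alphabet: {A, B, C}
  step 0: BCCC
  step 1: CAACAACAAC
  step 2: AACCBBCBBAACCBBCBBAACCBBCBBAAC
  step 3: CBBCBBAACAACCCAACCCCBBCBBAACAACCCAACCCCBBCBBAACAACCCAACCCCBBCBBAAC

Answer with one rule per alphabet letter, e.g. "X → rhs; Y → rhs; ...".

  step 2 ⇒ step 3: AACCBBCBBAACCBBCBBAACCBBCBBAAC ⇒ CBB·CBB·AAC·AAC·C·C·AAC·C·C·CBB·CBB·AAC·AAC·C·C·AAC·C·C·CBB·CBB·AAC·AAC·C·C·AAC·C·C·CBB·CBB·AAC
    A ↦ CBB
    B ↦ C
    C ↦ AAC

A->CBB, B->C, C->AAC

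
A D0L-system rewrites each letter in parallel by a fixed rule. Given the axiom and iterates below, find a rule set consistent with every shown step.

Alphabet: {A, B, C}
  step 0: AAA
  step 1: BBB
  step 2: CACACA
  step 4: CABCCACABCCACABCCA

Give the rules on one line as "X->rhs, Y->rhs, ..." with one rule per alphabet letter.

  step 1 ⇒ step 2: BBB ⇒ CA·CA·CA
    B ↦ CA
  step 0 ⇒ step 1: AAA ⇒ B·B·B
    A ↦ B
    C ↦ BC  (constrained at step 2)

A->B, B->CA, C->BC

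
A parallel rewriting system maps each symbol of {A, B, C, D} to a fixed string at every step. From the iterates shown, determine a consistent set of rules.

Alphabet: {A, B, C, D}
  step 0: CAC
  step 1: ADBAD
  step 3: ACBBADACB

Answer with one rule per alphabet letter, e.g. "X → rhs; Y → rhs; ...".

A->B, B->AC, C->AD, D->A

  step 0 ⇒ step 1: CAC ⇒ AD·B·AD
    A ↦ B
    C ↦ AD
    B ↦ AC  (constrained at step 1)
    D ↦ A  (constrained at step 1)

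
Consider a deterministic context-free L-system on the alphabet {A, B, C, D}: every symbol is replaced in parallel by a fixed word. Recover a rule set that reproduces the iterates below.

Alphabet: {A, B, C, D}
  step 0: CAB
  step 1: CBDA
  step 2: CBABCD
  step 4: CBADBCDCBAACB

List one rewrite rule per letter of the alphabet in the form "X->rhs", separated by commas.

A->D, B->A, C->CB, D->BC

  step 1 ⇒ step 2: CBDA ⇒ CB·A·BC·D
    A ↦ D
    B ↦ A
    C ↦ CB
    D ↦ BC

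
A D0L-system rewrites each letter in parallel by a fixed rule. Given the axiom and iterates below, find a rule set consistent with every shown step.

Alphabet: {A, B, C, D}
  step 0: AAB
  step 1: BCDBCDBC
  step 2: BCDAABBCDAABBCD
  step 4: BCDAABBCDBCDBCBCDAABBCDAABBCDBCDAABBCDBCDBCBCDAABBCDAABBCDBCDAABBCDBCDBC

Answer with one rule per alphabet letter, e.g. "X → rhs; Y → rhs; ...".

A->BCD, B->BC, C->D, D->AAB

  step 1 ⇒ step 2: BCDBCDBC ⇒ BC·D·AAB·BC·D·AAB·BC·D
    B ↦ BC
    C ↦ D
    D ↦ AAB
  step 0 ⇒ step 1: AAB ⇒ BCD·BCD·BC
    A ↦ BCD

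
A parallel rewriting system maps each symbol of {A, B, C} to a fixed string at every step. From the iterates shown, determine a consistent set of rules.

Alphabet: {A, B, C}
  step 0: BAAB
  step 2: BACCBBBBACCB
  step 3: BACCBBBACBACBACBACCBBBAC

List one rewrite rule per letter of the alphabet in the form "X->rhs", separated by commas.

A->C, B->BAC, C->B

  step 2 ⇒ step 3: BACCBBBBACCB ⇒ BAC·C·B·B·BAC·BAC·BAC·BAC·C·B·B·BAC
    A ↦ C
    B ↦ BAC
    C ↦ B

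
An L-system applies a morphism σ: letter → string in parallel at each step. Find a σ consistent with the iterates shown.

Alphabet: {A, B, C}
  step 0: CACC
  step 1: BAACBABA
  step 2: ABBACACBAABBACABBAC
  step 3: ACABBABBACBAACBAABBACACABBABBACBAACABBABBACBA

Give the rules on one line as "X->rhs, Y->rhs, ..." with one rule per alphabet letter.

A->AC, B->ABB, C->BA

  step 2 ⇒ step 3: ABBACACBAABBACABBAC ⇒ AC·ABB·ABB·AC·BA·AC·BA·ABB·AC·AC·ABB·ABB·AC·BA·AC·ABB·ABB·AC·BA
    A ↦ AC
    B ↦ ABB
    C ↦ BA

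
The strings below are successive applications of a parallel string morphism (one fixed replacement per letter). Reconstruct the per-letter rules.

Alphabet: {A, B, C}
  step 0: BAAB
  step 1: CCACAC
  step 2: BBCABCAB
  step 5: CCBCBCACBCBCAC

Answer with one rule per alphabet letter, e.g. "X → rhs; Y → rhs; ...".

A->CA, B->C, C->B

  step 1 ⇒ step 2: CCACAC ⇒ B·B·CA·B·CA·B
    A ↦ CA
    C ↦ B
  step 0 ⇒ step 1: BAAB ⇒ C·CA·CA·C
    B ↦ C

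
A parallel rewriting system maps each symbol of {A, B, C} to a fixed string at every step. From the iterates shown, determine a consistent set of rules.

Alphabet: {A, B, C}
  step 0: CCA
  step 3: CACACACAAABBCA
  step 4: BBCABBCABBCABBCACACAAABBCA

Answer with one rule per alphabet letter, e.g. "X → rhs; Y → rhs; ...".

A->CA, B->A, C->BB

  step 3 ⇒ step 4: CACACACAAABBCA ⇒ BB·CA·BB·CA·BB·CA·BB·CA·CA·CA·A·A·BB·CA
    A ↦ CA
    B ↦ A
    C ↦ BB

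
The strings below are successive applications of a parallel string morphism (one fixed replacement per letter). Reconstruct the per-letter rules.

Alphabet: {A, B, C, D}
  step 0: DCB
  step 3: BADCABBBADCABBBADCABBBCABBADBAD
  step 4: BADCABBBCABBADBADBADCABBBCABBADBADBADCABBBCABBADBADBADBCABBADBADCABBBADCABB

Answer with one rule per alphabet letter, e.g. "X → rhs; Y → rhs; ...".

A->CAB, B->BAD, C->B, D->B

  step 3 ⇒ step 4: BADCABBBADCABBBADCABBBCABBADBAD ⇒ BAD·CAB·B·B·CAB·BAD·BAD·BAD·CAB·B·B·CAB·BAD·BAD·BAD·CAB·B·B·CAB·BAD·BAD·BAD·B·CAB·BAD·BAD·CAB·B·BAD·CAB·B
    A ↦ CAB
    B ↦ BAD
    C ↦ B
    D ↦ B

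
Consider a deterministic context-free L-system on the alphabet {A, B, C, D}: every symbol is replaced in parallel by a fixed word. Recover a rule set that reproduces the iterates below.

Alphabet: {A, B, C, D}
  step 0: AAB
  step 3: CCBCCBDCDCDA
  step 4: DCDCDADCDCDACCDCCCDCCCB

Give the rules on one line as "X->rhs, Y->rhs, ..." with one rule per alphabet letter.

  step 3 ⇒ step 4: CCBCCBDCDCDA ⇒ DC·DC·DA·DC·DC·DA·CC·DC·CC·DC·CC·B
    A ↦ B
    B ↦ DA
    C ↦ DC
    D ↦ CC

A->B, B->DA, C->DC, D->CC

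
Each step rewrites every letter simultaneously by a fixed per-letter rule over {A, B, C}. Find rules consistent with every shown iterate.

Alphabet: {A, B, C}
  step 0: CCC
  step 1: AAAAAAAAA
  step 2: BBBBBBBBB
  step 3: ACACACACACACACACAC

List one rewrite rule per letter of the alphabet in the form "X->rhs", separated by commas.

  step 2 ⇒ step 3: BBBBBBBBB ⇒ AC·AC·AC·AC·AC·AC·AC·AC·AC
    B ↦ AC
  step 1 ⇒ step 2: AAAAAAAAA ⇒ B·B·B·B·B·B·B·B·B
    A ↦ B
  step 0 ⇒ step 1: CCC ⇒ AAA·AAA·AAA
    C ↦ AAA

A->B, B->AC, C->AAA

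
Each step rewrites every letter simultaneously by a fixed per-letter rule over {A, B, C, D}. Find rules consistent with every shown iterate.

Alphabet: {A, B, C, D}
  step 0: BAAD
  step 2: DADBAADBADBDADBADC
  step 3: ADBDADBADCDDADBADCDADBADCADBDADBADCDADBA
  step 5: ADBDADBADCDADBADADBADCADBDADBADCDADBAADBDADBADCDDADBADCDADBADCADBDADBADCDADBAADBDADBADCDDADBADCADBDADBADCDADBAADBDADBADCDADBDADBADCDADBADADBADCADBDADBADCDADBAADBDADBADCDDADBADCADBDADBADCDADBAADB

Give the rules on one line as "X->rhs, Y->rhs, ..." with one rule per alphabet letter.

A->D, B->ADC, C->A, D->ADB

  step 2 ⇒ step 3: DADBAADBADBDADBADC ⇒ ADB·D·ADB·ADC·D·D·ADB·ADC·D·ADB·ADC·ADB·D·ADB·ADC·D·ADB·A
    A ↦ D
    B ↦ ADC
    C ↦ A
    D ↦ ADB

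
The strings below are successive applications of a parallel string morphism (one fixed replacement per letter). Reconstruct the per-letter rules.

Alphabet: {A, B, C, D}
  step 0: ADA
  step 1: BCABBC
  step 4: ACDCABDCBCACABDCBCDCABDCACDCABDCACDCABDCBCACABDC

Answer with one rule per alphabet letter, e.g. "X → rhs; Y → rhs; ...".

A->BC, B->AC, C->DC, D->AB

  step 0 ⇒ step 1: ADA ⇒ BC·AB·BC
    A ↦ BC
    D ↦ AB
    B ↦ AC  (constrained at step 1)
    C ↦ DC  (constrained at step 1)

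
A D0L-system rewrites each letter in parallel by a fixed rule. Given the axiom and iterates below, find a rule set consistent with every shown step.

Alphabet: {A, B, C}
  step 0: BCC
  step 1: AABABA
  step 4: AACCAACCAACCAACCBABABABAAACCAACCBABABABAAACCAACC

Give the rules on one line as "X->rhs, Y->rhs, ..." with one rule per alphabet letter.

  step 0 ⇒ step 1: BCC ⇒ AA·BA·BA
    B ↦ AA
    C ↦ BA
    A ↦ CC  (constrained at step 1)

A->CC, B->AA, C->BA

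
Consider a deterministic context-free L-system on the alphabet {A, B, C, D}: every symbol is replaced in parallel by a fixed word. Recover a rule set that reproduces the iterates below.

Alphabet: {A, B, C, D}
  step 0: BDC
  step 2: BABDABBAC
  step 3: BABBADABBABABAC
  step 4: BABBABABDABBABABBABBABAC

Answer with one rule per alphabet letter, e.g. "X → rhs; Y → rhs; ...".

  step 3 ⇒ step 4: BABBADABBABABAC ⇒ BA·B·BA·BA·B·DA·B·BA·BA·B·BA·B·BA·B·AC
    A ↦ B
    B ↦ BA
    C ↦ AC
    D ↦ DA

A->B, B->BA, C->AC, D->DA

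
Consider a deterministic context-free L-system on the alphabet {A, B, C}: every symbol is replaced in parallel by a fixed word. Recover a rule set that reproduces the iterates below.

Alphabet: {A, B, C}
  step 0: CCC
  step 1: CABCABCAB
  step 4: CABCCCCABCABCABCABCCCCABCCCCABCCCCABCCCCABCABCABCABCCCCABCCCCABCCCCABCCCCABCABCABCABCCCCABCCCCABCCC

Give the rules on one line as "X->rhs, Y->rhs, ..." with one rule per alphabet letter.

  step 0 ⇒ step 1: CCC ⇒ CAB·CAB·CAB
    C ↦ CAB
    A ↦ CC  (constrained at step 1)
    B ↦ C  (constrained at step 1)

A->CC, B->C, C->CAB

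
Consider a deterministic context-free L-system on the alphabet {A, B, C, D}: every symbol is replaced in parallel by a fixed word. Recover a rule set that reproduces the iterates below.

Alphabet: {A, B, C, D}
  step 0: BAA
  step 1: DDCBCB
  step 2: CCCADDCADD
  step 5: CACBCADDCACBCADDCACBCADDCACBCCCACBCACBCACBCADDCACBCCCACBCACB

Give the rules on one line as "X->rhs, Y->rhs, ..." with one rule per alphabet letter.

A->CB, B->DD, C->CA, D->C

  step 1 ⇒ step 2: DDCBCB ⇒ C·C·CA·DD·CA·DD
    B ↦ DD
    C ↦ CA
    D ↦ C
  step 0 ⇒ step 1: BAA ⇒ DD·CB·CB
    A ↦ CB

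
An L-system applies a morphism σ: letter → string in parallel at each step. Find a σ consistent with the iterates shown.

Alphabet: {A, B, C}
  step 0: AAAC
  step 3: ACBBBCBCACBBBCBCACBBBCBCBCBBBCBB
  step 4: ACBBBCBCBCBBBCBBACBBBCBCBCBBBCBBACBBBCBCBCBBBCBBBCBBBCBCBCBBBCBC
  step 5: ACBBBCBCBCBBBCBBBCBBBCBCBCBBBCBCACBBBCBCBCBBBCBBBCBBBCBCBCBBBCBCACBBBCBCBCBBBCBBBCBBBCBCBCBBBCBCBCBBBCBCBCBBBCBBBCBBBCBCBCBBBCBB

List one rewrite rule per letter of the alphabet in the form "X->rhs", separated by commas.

A->AC, B->BC, C->BB

  step 4 ⇒ step 5: ACBBBCBCBCBBBCBBACBBBCBCBCBBBCBBACBBBCBCBCBBBCBBBCBBBCBCBCBBBCBC ⇒ AC·BB·BC·BC·BC·BB·BC·BB·BC·BB·BC·BC·BC·BB·BC·BC·AC·BB·BC·BC·BC·BB·BC·BB·BC·BB·BC·BC·BC·BB·BC·BC·AC·BB·BC·BC·BC·BB·BC·BB·BC·BB·BC·BC·BC·BB·BC·BC·BC·BB·BC·BC·BC·BB·BC·BB·BC·BB·BC·BC·BC·BB·BC·BB
    A ↦ AC
    B ↦ BC
    C ↦ BB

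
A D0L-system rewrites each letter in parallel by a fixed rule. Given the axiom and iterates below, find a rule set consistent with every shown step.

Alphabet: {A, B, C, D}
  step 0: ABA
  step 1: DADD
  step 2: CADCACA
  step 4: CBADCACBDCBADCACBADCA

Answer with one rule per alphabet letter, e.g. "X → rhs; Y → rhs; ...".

  step 1 ⇒ step 2: DADD ⇒ CA·D·CA·CA
    A ↦ D
    D ↦ CA
  step 0 ⇒ step 1: ABA ⇒ D·AD·D
    B ↦ AD
    C ↦ CB  (constrained at step 2)

A->D, B->AD, C->CB, D->CA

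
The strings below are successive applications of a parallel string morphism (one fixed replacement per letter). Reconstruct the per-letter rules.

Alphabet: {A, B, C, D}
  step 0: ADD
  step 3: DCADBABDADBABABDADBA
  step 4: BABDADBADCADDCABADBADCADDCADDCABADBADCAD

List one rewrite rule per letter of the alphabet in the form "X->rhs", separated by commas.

A->D, B->DCA, C->BDA, D->BA

  step 3 ⇒ step 4: DCADBABDADBABABDADBA ⇒ BA·BDA·D·BA·DCA·D·DCA·BA·D·BA·DCA·D·DCA·D·DCA·BA·D·BA·DCA·D
    A ↦ D
    B ↦ DCA
    C ↦ BDA
    D ↦ BA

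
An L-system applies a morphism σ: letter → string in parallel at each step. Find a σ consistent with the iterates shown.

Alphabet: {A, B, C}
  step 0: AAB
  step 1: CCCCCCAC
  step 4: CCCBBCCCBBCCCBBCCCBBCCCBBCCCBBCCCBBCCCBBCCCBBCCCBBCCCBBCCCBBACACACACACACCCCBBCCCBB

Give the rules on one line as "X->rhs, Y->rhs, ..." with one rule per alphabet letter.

  step 0 ⇒ step 1: AAB ⇒ CCC·CCC·AC
    A ↦ CCC
    B ↦ AC
    C ↦ BB  (constrained at step 1)

A->CCC, B->AC, C->BB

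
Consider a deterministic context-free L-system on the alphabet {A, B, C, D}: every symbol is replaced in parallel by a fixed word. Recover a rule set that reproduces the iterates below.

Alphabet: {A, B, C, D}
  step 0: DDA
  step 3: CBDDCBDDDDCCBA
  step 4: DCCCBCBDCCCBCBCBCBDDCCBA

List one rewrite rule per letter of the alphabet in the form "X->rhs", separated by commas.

A->BA, B->CC, C->D, D->CB

  step 3 ⇒ step 4: CBDDCBDDDDCCBA ⇒ D·CC·CB·CB·D·CC·CB·CB·CB·CB·D·D·CC·BA
    A ↦ BA
    B ↦ CC
    C ↦ D
    D ↦ CB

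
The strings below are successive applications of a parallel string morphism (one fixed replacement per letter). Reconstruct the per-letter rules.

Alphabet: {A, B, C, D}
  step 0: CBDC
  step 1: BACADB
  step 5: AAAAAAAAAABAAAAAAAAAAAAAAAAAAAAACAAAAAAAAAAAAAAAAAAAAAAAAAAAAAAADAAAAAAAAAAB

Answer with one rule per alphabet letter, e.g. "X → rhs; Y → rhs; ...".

A->AA, B->AC, C->B, D->AD

  step 0 ⇒ step 1: CBDC ⇒ B·AC·AD·B
    B ↦ AC
    C ↦ B
    D ↦ AD
    A ↦ AA  (constrained at step 1)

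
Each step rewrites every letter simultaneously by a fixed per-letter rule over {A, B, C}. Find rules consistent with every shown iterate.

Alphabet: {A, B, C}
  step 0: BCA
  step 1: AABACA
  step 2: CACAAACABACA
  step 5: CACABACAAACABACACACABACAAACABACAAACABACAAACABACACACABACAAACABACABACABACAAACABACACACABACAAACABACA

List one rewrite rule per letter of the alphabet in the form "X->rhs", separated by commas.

  step 1 ⇒ step 2: AABACA ⇒ CA·CA·AA·CA·BA·CA
    A ↦ CA
    B ↦ AA
    C ↦ BA

A->CA, B->AA, C->BA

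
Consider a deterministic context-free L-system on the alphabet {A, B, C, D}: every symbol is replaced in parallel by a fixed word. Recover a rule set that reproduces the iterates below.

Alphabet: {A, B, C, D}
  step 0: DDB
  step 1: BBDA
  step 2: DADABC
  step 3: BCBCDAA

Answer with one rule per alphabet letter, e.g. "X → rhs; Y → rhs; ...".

A->C, B->DA, C->A, D->B

  step 2 ⇒ step 3: DADABC ⇒ B·C·B·C·DA·A
    A ↦ C
    B ↦ DA
    C ↦ A
    D ↦ B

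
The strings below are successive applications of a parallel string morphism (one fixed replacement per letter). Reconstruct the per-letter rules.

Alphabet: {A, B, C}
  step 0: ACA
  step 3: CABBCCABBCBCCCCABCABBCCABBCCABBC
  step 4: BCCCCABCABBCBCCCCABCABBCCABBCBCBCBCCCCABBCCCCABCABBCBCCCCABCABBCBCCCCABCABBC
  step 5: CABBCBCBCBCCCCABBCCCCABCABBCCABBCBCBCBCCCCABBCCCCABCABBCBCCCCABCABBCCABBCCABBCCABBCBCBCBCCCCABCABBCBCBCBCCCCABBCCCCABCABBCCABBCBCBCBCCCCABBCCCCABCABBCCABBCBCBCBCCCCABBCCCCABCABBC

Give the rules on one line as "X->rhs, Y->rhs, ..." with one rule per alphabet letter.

  step 4 ⇒ step 5: BCCCCABCABBCBCCCCABCABBCCABBCBCBCBCCCCABBCCCCABCABBCBCCCCABCABBCBCCCCABCABBC ⇒ CAB·BC·BC·BC·BC·CC·CAB·BC·CC·CAB·CAB·BC·CAB·BC·BC·BC·BC·CC·CAB·BC·CC·CAB·CAB·BC·BC·CC·CAB·CAB·BC·CAB·BC·CAB·BC·CAB·BC·BC·BC·BC·CC·CAB·CAB·BC·BC·BC·BC·CC·CAB·BC·CC·CAB·CAB·BC·CAB·BC·BC·BC·BC·CC·CAB·BC·CC·CAB·CAB·BC·CAB·BC·BC·BC·BC·CC·CAB·BC·CC·CAB·CAB·BC
    A ↦ CC
    B ↦ CAB
    C ↦ BC

A->CC, B->CAB, C->BC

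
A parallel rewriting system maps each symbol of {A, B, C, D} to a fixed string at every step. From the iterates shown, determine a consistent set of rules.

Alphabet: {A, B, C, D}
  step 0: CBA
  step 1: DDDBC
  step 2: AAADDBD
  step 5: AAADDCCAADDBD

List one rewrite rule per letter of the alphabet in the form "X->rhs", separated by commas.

  step 1 ⇒ step 2: DDDBC ⇒ A·A·A·DDB·D
    B ↦ DDB
    C ↦ D
    D ↦ A
  step 0 ⇒ step 1: CBA ⇒ D·DDB·C
    A ↦ C

A->C, B->DDB, C->D, D->A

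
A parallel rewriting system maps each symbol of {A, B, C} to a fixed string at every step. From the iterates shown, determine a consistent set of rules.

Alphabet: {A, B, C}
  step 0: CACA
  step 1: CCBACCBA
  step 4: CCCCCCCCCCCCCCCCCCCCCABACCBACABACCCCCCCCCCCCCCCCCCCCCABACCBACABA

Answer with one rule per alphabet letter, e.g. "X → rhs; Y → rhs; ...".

  step 0 ⇒ step 1: CACA ⇒ CC·BA·CC·BA
    A ↦ BA
    C ↦ CC
    B ↦ CA  (constrained at step 1)

A->BA, B->CA, C->CC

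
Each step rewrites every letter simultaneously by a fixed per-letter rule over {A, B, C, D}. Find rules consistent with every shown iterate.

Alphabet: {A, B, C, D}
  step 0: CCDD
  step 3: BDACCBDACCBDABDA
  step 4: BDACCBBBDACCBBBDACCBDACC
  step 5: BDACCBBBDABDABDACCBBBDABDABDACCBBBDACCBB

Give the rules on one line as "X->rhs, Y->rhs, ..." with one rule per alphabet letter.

A->C, B->BDA, C->B, D->C

  step 4 ⇒ step 5: BDACCBBBDACCBBBDACCBDACC ⇒ BDA·C·C·B·B·BDA·BDA·BDA·C·C·B·B·BDA·BDA·BDA·C·C·B·B·BDA·C·C·B·B
    A ↦ C
    B ↦ BDA
    C ↦ B
    D ↦ C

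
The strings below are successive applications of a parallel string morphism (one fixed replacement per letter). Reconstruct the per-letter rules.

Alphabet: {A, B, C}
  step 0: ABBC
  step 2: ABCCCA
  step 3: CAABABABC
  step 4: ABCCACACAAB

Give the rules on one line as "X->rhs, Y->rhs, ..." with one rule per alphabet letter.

  step 3 ⇒ step 4: CAABABABC ⇒ AB·C·C·A·C·A·C·A·AB
    A ↦ C
    B ↦ A
    C ↦ AB

A->C, B->A, C->AB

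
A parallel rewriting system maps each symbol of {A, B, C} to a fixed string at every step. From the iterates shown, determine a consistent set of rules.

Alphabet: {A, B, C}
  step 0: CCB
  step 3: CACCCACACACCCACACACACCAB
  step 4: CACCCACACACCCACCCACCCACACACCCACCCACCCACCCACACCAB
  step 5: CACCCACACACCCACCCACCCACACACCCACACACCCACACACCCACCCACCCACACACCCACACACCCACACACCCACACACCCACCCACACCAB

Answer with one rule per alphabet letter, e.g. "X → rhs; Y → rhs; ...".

  step 4 ⇒ step 5: CACCCACACACCCACCCACCCACACACCCACCCACCCACCCACACCAB ⇒ CA·CC·CA·CA·CA·CC·CA·CC·CA·CC·CA·CA·CA·CC·CA·CA·CA·CC·CA·CA·CA·CC·CA·CC·CA·CC·CA·CA·CA·CC·CA·CA·CA·CC·CA·CA·CA·CC·CA·CA·CA·CC·CA·CC·CA·CA·CC·AB
    A ↦ CC
    B ↦ AB
    C ↦ CA

A->CC, B->AB, C->CA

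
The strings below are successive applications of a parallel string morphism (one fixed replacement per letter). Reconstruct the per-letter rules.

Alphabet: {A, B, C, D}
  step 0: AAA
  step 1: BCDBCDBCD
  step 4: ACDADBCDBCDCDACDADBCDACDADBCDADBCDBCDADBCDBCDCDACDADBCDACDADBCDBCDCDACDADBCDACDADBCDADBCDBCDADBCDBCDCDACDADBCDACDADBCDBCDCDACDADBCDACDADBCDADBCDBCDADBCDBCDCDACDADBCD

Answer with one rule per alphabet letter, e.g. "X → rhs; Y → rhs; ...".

A->BCD, B->ACD, C->ADB, D->CD

  step 0 ⇒ step 1: AAA ⇒ BCD·BCD·BCD
    A ↦ BCD
    B ↦ ACD  (constrained at step 1)
    C ↦ ADB  (constrained at step 1)
    D ↦ CD  (constrained at step 1)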